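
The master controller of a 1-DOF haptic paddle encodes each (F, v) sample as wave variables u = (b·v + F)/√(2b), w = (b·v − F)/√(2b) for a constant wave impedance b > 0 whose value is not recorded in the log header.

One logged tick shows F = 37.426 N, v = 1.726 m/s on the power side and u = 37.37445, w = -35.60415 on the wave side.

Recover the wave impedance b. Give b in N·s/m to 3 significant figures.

u + w = 1.77030;  u + w = √(2b)·v, so √(2b) = 1.77030/1.726 = 1.02567.
b = (√(2b))²/2 = 1.05199/2 = 0.52600.
(Check via u − w = 2F/√(2b): u − w = 72.97860, 2F/√(2b) = 72.97890.)

b = 0.526 N·s/m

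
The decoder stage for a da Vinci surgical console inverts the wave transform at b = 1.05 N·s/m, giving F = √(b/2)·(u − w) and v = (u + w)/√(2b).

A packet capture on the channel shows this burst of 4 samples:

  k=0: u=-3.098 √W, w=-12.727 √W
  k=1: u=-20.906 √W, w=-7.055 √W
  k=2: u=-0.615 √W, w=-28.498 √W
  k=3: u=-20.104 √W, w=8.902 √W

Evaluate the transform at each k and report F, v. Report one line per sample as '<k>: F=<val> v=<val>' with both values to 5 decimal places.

k=0: u−w=9.62900, u+w=-15.82500; √(b/2)=0.72457, √(2b)=1.44914; F=0.72457×9.629=6.97687, v=-15.82500/1.44914=-10.92029
k=1: u−w=-13.85100, u+w=-27.96100; √(b/2)=0.72457, √(2b)=1.44914; F=0.72457×(-13.851)=-10.03600, v=-27.96100/1.44914=-19.29492
k=2: u−w=27.88300, u+w=-29.11300; √(b/2)=0.72457, √(2b)=1.44914; F=0.72457×27.883=20.20315, v=-29.11300/1.44914=-20.08988
k=3: u−w=-29.00600, u+w=-11.20200; √(b/2)=0.72457, √(2b)=1.44914; F=0.72457×(-29.006)=-21.01684, v=-11.20200/1.44914=-7.73011

0: F=6.97687 v=-10.92029
1: F=-10.03600 v=-19.29492
2: F=20.20315 v=-20.08988
3: F=-21.01684 v=-7.73011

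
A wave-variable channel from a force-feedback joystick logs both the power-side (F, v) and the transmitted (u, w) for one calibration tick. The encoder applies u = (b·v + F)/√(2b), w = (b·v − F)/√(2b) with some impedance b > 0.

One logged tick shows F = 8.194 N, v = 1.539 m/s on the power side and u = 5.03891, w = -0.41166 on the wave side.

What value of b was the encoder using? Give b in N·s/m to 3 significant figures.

u + w = 4.62725;  u + w = √(2b)·v, so √(2b) = 4.62725/1.539 = 3.00666.
b = (√(2b))²/2 = 9.04001/2 = 4.52000.
(Check via u − w = 2F/√(2b): u − w = 5.45057, 2F/√(2b) = 5.45057.)

b = 4.52 N·s/m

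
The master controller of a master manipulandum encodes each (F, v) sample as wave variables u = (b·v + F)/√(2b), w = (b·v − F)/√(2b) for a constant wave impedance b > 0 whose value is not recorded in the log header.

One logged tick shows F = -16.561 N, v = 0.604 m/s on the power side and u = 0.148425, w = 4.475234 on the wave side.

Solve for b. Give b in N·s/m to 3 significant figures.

b = 29.3 N·s/m

u + w = 4.623659;  u + w = √(2b)·v, so √(2b) = 4.623659/0.604 = 7.655065.
b = (√(2b))²/2 = 58.600014/2 = 29.300007.
(Check via u − w = 2F/√(2b): u − w = -4.326809, 2F/√(2b) = -4.326809.)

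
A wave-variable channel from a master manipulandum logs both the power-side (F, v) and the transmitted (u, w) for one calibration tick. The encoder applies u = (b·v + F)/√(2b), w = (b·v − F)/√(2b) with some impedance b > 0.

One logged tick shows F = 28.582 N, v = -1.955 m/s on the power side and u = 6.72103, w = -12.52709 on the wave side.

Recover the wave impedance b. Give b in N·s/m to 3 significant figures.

b = 4.41 N·s/m

u + w = -5.80606;  u + w = √(2b)·v, so √(2b) = -5.80606/(-1.955) = 2.96985.
b = (√(2b))²/2 = 8.82002/2 = 4.41001.
(Check via u − w = 2F/√(2b): u − w = 19.24812, 2F/√(2b) = 19.24810.)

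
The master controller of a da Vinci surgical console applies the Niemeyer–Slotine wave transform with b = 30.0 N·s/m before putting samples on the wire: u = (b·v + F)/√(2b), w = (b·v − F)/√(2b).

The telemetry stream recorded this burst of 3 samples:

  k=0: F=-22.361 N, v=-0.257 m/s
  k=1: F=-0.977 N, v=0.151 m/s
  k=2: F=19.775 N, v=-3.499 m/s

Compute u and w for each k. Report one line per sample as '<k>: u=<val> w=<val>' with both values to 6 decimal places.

0: u=-3.882149 w=1.891436
1: u=0.458690 w=0.710951
2: u=-10.998627 w=-16.104510

k=0: b·v=30.0×(-0.257)=-7.710000; √(2b)=7.745967; u=(-7.710000+(-22.361))/7.745967=-3.882149, w=(-7.710000−(-22.361))/7.745967=1.891436
k=1: b·v=30.0×0.151=4.530000; √(2b)=7.745967; u=(4.530000+(-0.977))/7.745967=0.458690, w=(4.530000−(-0.977))/7.745967=0.710951
k=2: b·v=30.0×(-3.499)=-104.970000; √(2b)=7.745967; u=(-104.970000+19.775)/7.745967=-10.998627, w=(-104.970000−19.775)/7.745967=-16.104510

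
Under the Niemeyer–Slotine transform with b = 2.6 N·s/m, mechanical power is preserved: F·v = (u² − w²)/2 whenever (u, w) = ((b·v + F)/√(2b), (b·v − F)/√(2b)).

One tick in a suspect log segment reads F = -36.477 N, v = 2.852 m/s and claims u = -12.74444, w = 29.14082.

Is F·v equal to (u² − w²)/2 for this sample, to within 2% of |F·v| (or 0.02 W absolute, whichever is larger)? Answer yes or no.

no

F·v = (-36.477)×2.852 = -104.0324 W.
(u² − w²)/2 = (162.4208 − 849.1874)/2 = -343.3833 W.
|Δ| = 239.3509;  2% of max(1, |F·v|) = 2.0806.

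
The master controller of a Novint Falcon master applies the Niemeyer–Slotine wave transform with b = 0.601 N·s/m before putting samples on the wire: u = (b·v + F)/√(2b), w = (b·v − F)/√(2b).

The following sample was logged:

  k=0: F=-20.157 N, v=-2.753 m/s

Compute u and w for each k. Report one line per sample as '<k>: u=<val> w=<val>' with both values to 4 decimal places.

0: u=-19.8946 w=16.8763

k=0: b·v=0.601×(-2.753)=-1.6546; √(2b)=1.0964; u=(-1.6546+(-20.157))/1.0964=-19.8946, w=(-1.6546−(-20.157))/1.0964=16.8763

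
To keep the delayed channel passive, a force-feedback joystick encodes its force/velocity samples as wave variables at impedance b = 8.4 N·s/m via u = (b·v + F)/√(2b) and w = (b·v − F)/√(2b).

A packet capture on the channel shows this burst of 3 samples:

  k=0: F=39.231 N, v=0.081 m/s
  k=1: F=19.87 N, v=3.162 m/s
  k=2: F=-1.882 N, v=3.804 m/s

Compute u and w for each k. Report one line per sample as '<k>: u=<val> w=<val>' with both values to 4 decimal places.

k=0: b·v=8.4×0.081=0.6804; √(2b)=4.0988; u=(0.6804+39.231)/4.0988=9.7374, w=(0.6804−39.231)/4.0988=-9.4054
k=1: b·v=8.4×3.162=26.5608; √(2b)=4.0988; u=(26.5608+19.87)/4.0988=11.3280, w=(26.5608−19.87)/4.0988=1.6324
k=2: b·v=8.4×3.804=31.9536; √(2b)=4.0988; u=(31.9536+(-1.882))/4.0988=7.3367, w=(31.9536−(-1.882))/4.0988=8.2550

0: u=9.7374 w=-9.4054
1: u=11.3280 w=1.6324
2: u=7.3367 w=8.2550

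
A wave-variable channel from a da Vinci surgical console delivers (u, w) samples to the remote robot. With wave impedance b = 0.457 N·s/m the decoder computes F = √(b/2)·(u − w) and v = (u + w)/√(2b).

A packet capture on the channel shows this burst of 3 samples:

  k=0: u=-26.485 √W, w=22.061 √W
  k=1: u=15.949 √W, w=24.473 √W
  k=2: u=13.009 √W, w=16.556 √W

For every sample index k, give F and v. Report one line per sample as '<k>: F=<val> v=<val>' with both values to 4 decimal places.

0: F=-23.2058 v=-4.6275
1: F=-4.0746 v=42.2809
2: F=-1.6955 v=30.9246

k=0: u−w=-48.5460, u+w=-4.4240; √(b/2)=0.4780, √(2b)=0.9560; F=0.4780×(-48.546)=-23.2058, v=-4.4240/0.9560=-4.6275
k=1: u−w=-8.5240, u+w=40.4220; √(b/2)=0.4780, √(2b)=0.9560; F=0.4780×(-8.524)=-4.0746, v=40.4220/0.9560=42.2809
k=2: u−w=-3.5470, u+w=29.5650; √(b/2)=0.4780, √(2b)=0.9560; F=0.4780×(-3.547)=-1.6955, v=29.5650/0.9560=30.9246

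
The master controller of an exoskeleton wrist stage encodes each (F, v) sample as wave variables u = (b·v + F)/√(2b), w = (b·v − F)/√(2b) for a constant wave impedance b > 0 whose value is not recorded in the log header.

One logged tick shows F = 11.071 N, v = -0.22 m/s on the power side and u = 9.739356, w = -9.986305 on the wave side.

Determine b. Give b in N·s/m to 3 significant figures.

u + w = -0.246949;  u + w = √(2b)·v, so √(2b) = -0.246949/(-0.22) = 1.122495.
b = (√(2b))²/2 = 1.259996/2 = 0.629998.
(Check via u − w = 2F/√(2b): u − w = 19.725661, 2F/√(2b) = 19.725692.)

b = 0.63 N·s/m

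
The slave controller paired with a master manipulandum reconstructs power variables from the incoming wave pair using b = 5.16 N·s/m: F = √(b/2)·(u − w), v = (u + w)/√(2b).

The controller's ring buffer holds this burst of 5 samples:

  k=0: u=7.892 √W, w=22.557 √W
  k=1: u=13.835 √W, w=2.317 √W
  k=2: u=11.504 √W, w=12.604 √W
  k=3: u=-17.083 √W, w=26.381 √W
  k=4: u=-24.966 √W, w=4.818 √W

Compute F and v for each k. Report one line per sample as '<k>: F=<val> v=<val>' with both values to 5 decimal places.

k=0: u−w=-14.66500, u+w=30.44900; √(b/2)=1.60624, √(2b)=3.21248; F=1.60624×(-14.665)=-23.55548, v=30.44900/3.21248=9.47836
k=1: u−w=11.51800, u+w=16.15200; √(b/2)=1.60624, √(2b)=3.21248; F=1.60624×11.518=18.50065, v=16.15200/3.21248=5.02790
k=2: u−w=-1.10000, u+w=24.10800; √(b/2)=1.60624, √(2b)=3.21248; F=1.60624×(-1.1)=-1.76686, v=24.10800/3.21248=7.50449
k=3: u−w=-43.46400, u+w=9.29800; √(b/2)=1.60624, √(2b)=3.21248; F=1.60624×(-43.464)=-69.81352, v=9.29800/3.21248=2.89434
k=4: u−w=-29.78400, u+w=-20.14800; √(b/2)=1.60624, √(2b)=3.21248; F=1.60624×(-29.784)=-47.84019, v=-20.14800/3.21248=-6.27180

0: F=-23.55548 v=9.47836
1: F=18.50065 v=5.02790
2: F=-1.76686 v=7.50449
3: F=-69.81352 v=2.89434
4: F=-47.84019 v=-6.27180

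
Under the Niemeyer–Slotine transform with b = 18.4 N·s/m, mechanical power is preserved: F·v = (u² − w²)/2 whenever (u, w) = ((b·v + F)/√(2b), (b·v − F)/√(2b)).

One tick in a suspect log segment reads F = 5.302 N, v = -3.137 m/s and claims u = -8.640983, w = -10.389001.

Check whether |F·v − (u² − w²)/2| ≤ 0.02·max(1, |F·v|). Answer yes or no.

F·v = 5.302×(-3.137) = -16.632374 W.
(u² − w²)/2 = (74.666587 − 107.931342)/2 = -16.632377 W.
|Δ| = 0.000003;  2% of max(1, |F·v|) = 0.332647.

yes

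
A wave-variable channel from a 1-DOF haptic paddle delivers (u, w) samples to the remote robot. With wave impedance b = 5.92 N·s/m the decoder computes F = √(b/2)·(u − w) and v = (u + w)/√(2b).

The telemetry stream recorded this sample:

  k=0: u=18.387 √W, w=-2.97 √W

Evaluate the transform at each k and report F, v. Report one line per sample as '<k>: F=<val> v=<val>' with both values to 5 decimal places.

k=0: u−w=21.35700, u+w=15.41700; √(b/2)=1.72047, √(2b)=3.44093; F=1.72047×21.357=36.74397, v=15.41700/3.44093=4.48047

0: F=36.74397 v=4.48047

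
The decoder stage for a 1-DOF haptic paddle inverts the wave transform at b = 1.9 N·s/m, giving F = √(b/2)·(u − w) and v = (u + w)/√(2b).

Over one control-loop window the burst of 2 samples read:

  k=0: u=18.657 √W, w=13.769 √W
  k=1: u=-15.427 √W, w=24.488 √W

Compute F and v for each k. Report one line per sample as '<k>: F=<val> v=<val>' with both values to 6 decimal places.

k=0: u−w=4.888000, u+w=32.426000; √(b/2)=0.974679, √(2b)=1.949359; F=0.974679×4.888=4.764233, v=32.426000/1.949359=16.634187
k=1: u−w=-39.915000, u+w=9.061000; √(b/2)=0.974679, √(2b)=1.949359; F=0.974679×(-39.915)=-38.904330, v=9.061000/1.949359=4.648195

0: F=4.764233 v=16.634187
1: F=-38.904330 v=4.648195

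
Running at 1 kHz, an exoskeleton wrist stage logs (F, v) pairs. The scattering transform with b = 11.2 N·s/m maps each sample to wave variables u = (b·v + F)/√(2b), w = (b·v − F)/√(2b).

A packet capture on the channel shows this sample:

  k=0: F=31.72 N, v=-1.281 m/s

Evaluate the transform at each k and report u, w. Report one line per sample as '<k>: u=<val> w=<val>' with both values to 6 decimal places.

k=0: b·v=11.2×(-1.281)=-14.347200; √(2b)=4.732864; u=(-14.347200+31.72)/4.732864=3.670674, w=(-14.347200−31.72)/4.732864=-9.733473

0: u=3.670674 w=-9.733473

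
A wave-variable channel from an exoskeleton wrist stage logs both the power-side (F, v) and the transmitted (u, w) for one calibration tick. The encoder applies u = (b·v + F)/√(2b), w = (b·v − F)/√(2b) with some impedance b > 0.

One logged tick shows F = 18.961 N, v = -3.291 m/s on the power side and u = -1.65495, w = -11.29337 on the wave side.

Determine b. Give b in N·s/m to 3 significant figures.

b = 7.74 N·s/m

u + w = -12.94832;  u + w = √(2b)·v, so √(2b) = -12.94832/(-3.291) = 3.93446.
b = (√(2b))²/2 = 15.48000/2 = 7.74000.
(Check via u − w = 2F/√(2b): u − w = 9.63842, 2F/√(2b) = 9.63842.)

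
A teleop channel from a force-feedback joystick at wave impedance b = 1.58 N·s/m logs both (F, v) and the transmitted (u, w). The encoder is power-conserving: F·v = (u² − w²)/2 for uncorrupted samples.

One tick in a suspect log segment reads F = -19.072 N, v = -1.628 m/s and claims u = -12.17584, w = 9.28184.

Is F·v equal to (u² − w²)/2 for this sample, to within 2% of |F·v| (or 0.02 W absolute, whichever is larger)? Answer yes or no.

yes

F·v = (-19.072)×(-1.628) = 31.0492 W.
(u² − w²)/2 = (148.2511 − 86.1526)/2 = 31.0493 W.
|Δ| = 0.0000;  2% of max(1, |F·v|) = 0.6210.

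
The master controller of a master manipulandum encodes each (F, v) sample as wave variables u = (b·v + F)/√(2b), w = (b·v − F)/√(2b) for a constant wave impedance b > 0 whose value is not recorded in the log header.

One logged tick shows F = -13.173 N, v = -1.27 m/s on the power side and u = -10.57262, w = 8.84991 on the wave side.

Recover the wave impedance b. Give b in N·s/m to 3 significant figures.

u + w = -1.72271;  u + w = √(2b)·v, so √(2b) = -1.72271/(-1.27) = 1.35646.
b = (√(2b))²/2 = 1.84000/2 = 0.92000.
(Check via u − w = 2F/√(2b): u − w = -19.42253, 2F/√(2b) = -19.42255.)

b = 0.92 N·s/m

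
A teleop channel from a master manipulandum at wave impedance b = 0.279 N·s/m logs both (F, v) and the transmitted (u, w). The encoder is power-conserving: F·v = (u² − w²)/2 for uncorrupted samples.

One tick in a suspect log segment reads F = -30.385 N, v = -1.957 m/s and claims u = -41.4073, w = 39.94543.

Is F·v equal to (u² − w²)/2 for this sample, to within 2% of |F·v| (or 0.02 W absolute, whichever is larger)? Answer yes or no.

F·v = (-30.385)×(-1.957) = 59.4634 W.
(u² − w²)/2 = (1714.5645 − 1595.6374)/2 = 59.4636 W.
|Δ| = 0.0001;  2% of max(1, |F·v|) = 1.1893.

yes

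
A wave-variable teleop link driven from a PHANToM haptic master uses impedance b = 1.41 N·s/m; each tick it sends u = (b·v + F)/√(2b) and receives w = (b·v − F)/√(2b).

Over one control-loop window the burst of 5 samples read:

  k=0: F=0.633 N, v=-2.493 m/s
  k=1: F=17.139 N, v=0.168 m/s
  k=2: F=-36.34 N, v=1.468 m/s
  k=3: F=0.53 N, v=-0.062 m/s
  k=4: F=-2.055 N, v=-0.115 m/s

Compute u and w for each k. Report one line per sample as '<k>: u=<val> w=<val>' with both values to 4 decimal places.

k=0: b·v=1.41×(-2.493)=-3.5151; √(2b)=1.6793; u=(-3.5151+0.633)/1.6793=-1.7163, w=(-3.5151−0.633)/1.6793=-2.4702
k=1: b·v=1.41×0.168=0.2369; √(2b)=1.6793; u=(0.2369+17.139)/1.6793=10.3472, w=(0.2369−17.139)/1.6793=-10.0651
k=2: b·v=1.41×1.468=2.0699; √(2b)=1.6793; u=(2.0699+(-36.34))/1.6793=-20.4076, w=(2.0699−(-36.34))/1.6793=22.8728
k=3: b·v=1.41×(-0.062)=-0.0874; √(2b)=1.6793; u=(-0.0874+0.53)/1.6793=0.2636, w=(-0.0874−0.53)/1.6793=-0.3677
k=4: b·v=1.41×(-0.115)=-0.1621; √(2b)=1.6793; u=(-0.1621+(-2.055))/1.6793=-1.3203, w=(-0.1621−(-2.055))/1.6793=1.1272

0: u=-1.7163 w=-2.4702
1: u=10.3472 w=-10.0651
2: u=-20.4076 w=22.8728
3: u=0.2636 w=-0.3677
4: u=-1.3203 w=1.1272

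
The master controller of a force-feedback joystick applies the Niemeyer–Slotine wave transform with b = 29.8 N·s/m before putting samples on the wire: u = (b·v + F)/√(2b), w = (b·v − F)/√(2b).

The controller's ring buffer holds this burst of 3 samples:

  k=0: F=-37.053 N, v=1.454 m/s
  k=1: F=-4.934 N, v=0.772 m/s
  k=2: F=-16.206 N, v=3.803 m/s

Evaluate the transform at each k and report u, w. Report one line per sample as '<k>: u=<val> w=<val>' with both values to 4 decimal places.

k=0: b·v=29.8×1.454=43.3292; √(2b)=7.7201; u=(43.3292+(-37.053))/7.7201=0.8130, w=(43.3292−(-37.053))/7.7201=10.4121
k=1: b·v=29.8×0.772=23.0056; √(2b)=7.7201; u=(23.0056+(-4.934))/7.7201=2.3408, w=(23.0056−(-4.934))/7.7201=3.6191
k=2: b·v=29.8×3.803=113.3294; √(2b)=7.7201; u=(113.3294+(-16.206))/7.7201=12.5806, w=(113.3294−(-16.206))/7.7201=16.7790

0: u=0.8130 w=10.4121
1: u=2.3408 w=3.6191
2: u=12.5806 w=16.7790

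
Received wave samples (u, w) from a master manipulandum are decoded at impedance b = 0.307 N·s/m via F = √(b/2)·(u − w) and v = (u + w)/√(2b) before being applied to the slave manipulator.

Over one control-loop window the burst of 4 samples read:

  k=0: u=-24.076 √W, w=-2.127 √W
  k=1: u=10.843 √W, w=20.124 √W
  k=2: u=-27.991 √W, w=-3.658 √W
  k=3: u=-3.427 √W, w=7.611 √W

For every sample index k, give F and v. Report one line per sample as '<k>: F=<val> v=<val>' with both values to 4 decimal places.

0: F=-8.5994 v=-33.4400
1: F=-3.6362 v=39.5198
2: F=-9.5334 v=-40.3902
3: F=-4.3246 v=5.3396

k=0: u−w=-21.9490, u+w=-26.2030; √(b/2)=0.3918, √(2b)=0.7836; F=0.3918×(-21.949)=-8.5994, v=-26.2030/0.7836=-33.4400
k=1: u−w=-9.2810, u+w=30.9670; √(b/2)=0.3918, √(2b)=0.7836; F=0.3918×(-9.281)=-3.6362, v=30.9670/0.7836=39.5198
k=2: u−w=-24.3330, u+w=-31.6490; √(b/2)=0.3918, √(2b)=0.7836; F=0.3918×(-24.333)=-9.5334, v=-31.6490/0.7836=-40.3902
k=3: u−w=-11.0380, u+w=4.1840; √(b/2)=0.3918, √(2b)=0.7836; F=0.3918×(-11.038)=-4.3246, v=4.1840/0.7836=5.3396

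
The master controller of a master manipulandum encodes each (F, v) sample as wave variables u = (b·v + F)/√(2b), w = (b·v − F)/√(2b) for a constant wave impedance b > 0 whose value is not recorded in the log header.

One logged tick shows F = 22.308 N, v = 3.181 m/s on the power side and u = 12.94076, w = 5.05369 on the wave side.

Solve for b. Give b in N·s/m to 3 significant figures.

u + w = 17.9945;  u + w = √(2b)·v, so √(2b) = 17.9945/3.181 = 5.6569.
b = (√(2b))²/2 = 32.0000/2 = 16.0000.
(Check via u − w = 2F/√(2b): u − w = 7.8871, 2F/√(2b) = 7.8871.)

b = 16 N·s/m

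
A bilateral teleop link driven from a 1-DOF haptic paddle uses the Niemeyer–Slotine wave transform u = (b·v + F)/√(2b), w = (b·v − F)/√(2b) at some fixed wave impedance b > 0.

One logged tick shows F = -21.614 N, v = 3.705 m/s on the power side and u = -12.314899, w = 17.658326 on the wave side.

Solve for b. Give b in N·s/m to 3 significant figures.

b = 1.04 N·s/m

u + w = 5.343427;  u + w = √(2b)·v, so √(2b) = 5.343427/3.705 = 1.442221.
b = (√(2b))²/2 = 2.080000/2 = 1.040000.
(Check via u − w = 2F/√(2b): u − w = -29.973225, 2F/√(2b) = -29.973225.)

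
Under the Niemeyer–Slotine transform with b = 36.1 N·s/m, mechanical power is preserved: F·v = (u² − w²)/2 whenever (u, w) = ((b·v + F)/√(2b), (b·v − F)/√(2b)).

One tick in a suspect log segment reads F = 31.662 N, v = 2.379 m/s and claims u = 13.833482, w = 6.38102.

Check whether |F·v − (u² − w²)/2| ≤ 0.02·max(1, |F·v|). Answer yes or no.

F·v = 31.662×2.379 = 75.323898 W.
(u² − w²)/2 = (191.365224 − 40.717416)/2 = 75.323904 W.
|Δ| = 0.000006;  2% of max(1, |F·v|) = 1.506478.

yes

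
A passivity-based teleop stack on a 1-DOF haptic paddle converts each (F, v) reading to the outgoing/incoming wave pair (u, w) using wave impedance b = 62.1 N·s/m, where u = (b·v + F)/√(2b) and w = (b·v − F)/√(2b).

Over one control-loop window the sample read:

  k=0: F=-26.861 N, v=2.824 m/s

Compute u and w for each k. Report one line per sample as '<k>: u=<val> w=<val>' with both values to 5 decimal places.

0: u=13.32580 w=18.14629

k=0: b·v=62.1×2.824=175.37040; √(2b)=11.14451; u=(175.37040+(-26.861))/11.14451=13.32580, w=(175.37040−(-26.861))/11.14451=18.14629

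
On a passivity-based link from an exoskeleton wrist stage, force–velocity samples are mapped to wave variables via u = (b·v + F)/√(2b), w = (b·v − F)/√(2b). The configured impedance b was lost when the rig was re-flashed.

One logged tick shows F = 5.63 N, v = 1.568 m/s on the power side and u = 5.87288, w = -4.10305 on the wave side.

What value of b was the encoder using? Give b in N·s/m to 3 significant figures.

u + w = 1.76983;  u + w = √(2b)·v, so √(2b) = 1.76983/1.568 = 1.12872.
b = (√(2b))²/2 = 1.27400/2 = 0.63700.
(Check via u − w = 2F/√(2b): u − w = 9.97593, 2F/√(2b) = 9.97592.)

b = 0.637 N·s/m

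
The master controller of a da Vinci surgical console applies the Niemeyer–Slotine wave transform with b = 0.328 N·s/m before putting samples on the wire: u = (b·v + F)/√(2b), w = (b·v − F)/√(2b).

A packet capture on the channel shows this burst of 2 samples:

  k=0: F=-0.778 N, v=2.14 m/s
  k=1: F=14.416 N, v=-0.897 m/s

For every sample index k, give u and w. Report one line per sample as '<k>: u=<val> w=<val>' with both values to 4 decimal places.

k=0: b·v=0.328×2.14=0.7019; √(2b)=0.8099; u=(0.7019+(-0.778))/0.8099=-0.0939, w=(0.7019−(-0.778))/0.8099=1.8272
k=1: b·v=0.328×(-0.897)=-0.2942; √(2b)=0.8099; u=(-0.2942+14.416)/0.8099=17.4356, w=(-0.2942−14.416)/0.8099=-18.1621

0: u=-0.0939 w=1.8272
1: u=17.4356 w=-18.1621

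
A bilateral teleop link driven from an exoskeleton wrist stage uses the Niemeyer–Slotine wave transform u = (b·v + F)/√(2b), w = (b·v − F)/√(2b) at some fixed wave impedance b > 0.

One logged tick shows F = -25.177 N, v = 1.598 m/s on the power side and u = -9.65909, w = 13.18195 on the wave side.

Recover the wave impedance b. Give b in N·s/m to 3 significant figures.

u + w = 3.5229;  u + w = √(2b)·v, so √(2b) = 3.5229/1.598 = 2.2045.
b = (√(2b))²/2 = 4.8600/2 = 2.4300.
(Check via u − w = 2F/√(2b): u − w = -22.8410, 2F/√(2b) = -22.8410.)

b = 2.43 N·s/m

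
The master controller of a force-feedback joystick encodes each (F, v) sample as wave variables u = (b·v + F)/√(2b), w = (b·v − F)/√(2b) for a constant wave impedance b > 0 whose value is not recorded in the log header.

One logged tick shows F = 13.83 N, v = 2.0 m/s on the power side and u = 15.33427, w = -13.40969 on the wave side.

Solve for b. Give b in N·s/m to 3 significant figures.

u + w = 1.9246;  u + w = √(2b)·v, so √(2b) = 1.9246/2.0 = 0.9623.
b = (√(2b))²/2 = 0.9260/2 = 0.4630.
(Check via u − w = 2F/√(2b): u − w = 28.7440, 2F/√(2b) = 28.7439.)

b = 0.463 N·s/m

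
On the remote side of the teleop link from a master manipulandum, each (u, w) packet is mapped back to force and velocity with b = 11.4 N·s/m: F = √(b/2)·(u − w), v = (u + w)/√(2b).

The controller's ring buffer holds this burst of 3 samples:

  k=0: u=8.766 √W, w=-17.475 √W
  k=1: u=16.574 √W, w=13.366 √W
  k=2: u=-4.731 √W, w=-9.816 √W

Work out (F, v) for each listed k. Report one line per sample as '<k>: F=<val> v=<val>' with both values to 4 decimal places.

0: F=62.6495 v=-1.8239
1: F=7.6590 v=6.2702
2: F=12.1403 v=-3.0465

k=0: u−w=26.2410, u+w=-8.7090; √(b/2)=2.3875, √(2b)=4.7749; F=2.3875×26.241=62.6495, v=-8.7090/4.7749=-1.8239
k=1: u−w=3.2080, u+w=29.9400; √(b/2)=2.3875, √(2b)=4.7749; F=2.3875×3.208=7.6590, v=29.9400/4.7749=6.2702
k=2: u−w=5.0850, u+w=-14.5470; √(b/2)=2.3875, √(2b)=4.7749; F=2.3875×5.085=12.1403, v=-14.5470/4.7749=-3.0465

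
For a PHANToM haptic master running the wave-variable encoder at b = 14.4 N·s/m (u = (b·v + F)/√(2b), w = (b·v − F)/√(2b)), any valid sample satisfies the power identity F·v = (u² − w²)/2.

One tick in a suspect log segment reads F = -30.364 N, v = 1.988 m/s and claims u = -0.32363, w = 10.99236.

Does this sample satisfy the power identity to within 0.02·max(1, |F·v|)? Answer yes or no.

F·v = (-30.364)×1.988 = -60.3636 W.
(u² − w²)/2 = (0.1047 − 120.8320)/2 = -60.3636 W.
|Δ| = 0.0000;  2% of max(1, |F·v|) = 1.2073.

yes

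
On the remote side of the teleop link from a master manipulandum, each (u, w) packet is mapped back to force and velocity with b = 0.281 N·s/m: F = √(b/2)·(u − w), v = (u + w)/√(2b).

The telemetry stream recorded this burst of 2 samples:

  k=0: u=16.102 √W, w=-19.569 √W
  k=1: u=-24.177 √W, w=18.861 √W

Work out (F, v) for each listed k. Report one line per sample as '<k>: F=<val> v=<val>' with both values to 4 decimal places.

0: F=13.3707 v=-4.6247
1: F=-16.1321 v=-7.0912

k=0: u−w=35.6710, u+w=-3.4670; √(b/2)=0.3748, √(2b)=0.7497; F=0.3748×35.671=13.3707, v=-3.4670/0.7497=-4.6247
k=1: u−w=-43.0380, u+w=-5.3160; √(b/2)=0.3748, √(2b)=0.7497; F=0.3748×(-43.038)=-16.1321, v=-5.3160/0.7497=-7.0912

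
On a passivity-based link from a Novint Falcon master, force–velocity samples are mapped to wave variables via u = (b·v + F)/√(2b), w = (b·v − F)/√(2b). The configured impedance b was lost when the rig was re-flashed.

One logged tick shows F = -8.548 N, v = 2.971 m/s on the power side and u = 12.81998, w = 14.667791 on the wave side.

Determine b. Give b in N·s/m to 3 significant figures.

b = 42.8 N·s/m

u + w = 27.487771;  u + w = √(2b)·v, so √(2b) = 27.487771/2.971 = 9.252027.
b = (√(2b))²/2 = 85.599996/2 = 42.799998.
(Check via u − w = 2F/√(2b): u − w = -1.847811, 2F/√(2b) = -1.847811.)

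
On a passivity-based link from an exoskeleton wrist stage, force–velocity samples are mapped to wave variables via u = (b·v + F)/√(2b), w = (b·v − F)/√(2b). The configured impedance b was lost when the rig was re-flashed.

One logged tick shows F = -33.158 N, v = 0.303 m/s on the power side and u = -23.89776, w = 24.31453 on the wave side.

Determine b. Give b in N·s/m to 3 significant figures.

b = 0.946 N·s/m

u + w = 0.41677;  u + w = √(2b)·v, so √(2b) = 0.41677/0.303 = 1.37548.
b = (√(2b))²/2 = 1.89194/2 = 0.94597.
(Check via u − w = 2F/√(2b): u − w = -48.21229, 2F/√(2b) = -48.21304.)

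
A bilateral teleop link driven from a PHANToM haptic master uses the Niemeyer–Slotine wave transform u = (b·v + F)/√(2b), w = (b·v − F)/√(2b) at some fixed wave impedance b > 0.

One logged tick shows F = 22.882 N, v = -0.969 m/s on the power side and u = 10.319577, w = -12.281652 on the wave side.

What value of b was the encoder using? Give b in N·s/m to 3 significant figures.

u + w = -1.962075;  u + w = √(2b)·v, so √(2b) = -1.962075/(-0.969) = 2.024845.
b = (√(2b))²/2 = 4.099998/2 = 2.049999.
(Check via u − w = 2F/√(2b): u − w = 22.601229, 2F/√(2b) = 22.601234.)

b = 2.05 N·s/m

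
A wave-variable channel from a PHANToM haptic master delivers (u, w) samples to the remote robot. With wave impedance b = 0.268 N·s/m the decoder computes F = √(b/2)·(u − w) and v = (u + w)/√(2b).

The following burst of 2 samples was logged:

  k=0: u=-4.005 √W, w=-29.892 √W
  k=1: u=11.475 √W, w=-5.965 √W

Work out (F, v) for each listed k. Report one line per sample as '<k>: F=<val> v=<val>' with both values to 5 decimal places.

0: F=9.47620 v=-46.29977
1: F=6.38409 v=7.52609

k=0: u−w=25.88700, u+w=-33.89700; √(b/2)=0.36606, √(2b)=0.73212; F=0.36606×25.887=9.47620, v=-33.89700/0.73212=-46.29977
k=1: u−w=17.44000, u+w=5.51000; √(b/2)=0.36606, √(2b)=0.73212; F=0.36606×17.44=6.38409, v=5.51000/0.73212=7.52609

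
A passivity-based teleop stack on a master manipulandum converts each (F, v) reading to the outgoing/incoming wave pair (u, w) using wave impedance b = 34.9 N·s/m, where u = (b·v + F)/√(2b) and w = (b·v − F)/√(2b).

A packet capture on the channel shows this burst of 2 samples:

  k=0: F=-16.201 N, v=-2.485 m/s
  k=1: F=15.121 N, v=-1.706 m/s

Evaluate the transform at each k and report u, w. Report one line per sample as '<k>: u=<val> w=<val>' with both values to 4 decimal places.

k=0: b·v=34.9×(-2.485)=-86.7265; √(2b)=8.3546; u=(-86.7265+(-16.201))/8.3546=-12.3198, w=(-86.7265−(-16.201))/8.3546=-8.4415
k=1: b·v=34.9×(-1.706)=-59.5394; √(2b)=8.3546; u=(-59.5394+15.121)/8.3546=-5.3166, w=(-59.5394−15.121)/8.3546=-8.9364

0: u=-12.3198 w=-8.4415
1: u=-5.3166 w=-8.9364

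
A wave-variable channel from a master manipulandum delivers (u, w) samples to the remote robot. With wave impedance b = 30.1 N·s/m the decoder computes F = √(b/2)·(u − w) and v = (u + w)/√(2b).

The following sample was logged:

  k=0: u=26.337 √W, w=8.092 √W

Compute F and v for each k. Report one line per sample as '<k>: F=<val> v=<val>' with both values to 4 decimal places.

k=0: u−w=18.2450, u+w=34.4290; √(b/2)=3.8794, √(2b)=7.7589; F=3.8794×18.245=70.7803, v=34.4290/7.7589=4.4374

0: F=70.7803 v=4.4374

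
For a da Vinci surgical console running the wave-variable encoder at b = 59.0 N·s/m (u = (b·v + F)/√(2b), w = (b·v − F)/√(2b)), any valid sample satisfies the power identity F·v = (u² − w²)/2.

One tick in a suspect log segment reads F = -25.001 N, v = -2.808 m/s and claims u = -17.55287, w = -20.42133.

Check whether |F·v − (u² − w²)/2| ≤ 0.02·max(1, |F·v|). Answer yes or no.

no

F·v = (-25.001)×(-2.808) = 70.20281 W.
(u² − w²)/2 = (308.10325 − 417.03072)/2 = -54.46374 W.
|Δ| = 124.66654;  2% of max(1, |F·v|) = 1.40406.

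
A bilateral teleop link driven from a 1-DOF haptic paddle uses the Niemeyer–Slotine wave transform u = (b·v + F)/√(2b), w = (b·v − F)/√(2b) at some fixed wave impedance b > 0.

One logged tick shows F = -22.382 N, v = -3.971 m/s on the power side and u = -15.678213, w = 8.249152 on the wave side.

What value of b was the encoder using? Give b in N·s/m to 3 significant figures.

u + w = -7.429061;  u + w = √(2b)·v, so √(2b) = -7.429061/(-3.971) = 1.870829.
b = (√(2b))²/2 = 3.500000/2 = 1.750000.
(Check via u − w = 2F/√(2b): u − w = -23.927365, 2F/√(2b) = -23.927364.)

b = 1.75 N·s/m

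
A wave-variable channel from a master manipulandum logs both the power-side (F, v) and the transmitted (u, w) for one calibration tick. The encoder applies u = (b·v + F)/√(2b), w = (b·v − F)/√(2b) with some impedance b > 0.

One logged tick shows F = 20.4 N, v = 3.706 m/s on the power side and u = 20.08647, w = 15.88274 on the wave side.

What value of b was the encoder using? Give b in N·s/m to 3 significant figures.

u + w = 35.9692;  u + w = √(2b)·v, so √(2b) = 35.9692/3.706 = 9.7057.
b = (√(2b))²/2 = 94.2000/2 = 47.1000.
(Check via u − w = 2F/√(2b): u − w = 4.2037, 2F/√(2b) = 4.2037.)

b = 47.1 N·s/m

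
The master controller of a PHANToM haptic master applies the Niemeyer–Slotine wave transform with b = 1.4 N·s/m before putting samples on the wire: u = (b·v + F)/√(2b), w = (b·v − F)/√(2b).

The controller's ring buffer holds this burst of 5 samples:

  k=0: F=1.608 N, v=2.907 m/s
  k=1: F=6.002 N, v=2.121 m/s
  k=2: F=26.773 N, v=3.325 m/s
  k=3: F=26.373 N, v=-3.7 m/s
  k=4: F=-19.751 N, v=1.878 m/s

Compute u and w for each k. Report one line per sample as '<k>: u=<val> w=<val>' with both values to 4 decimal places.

k=0: b·v=1.4×2.907=4.0698; √(2b)=1.6733; u=(4.0698+1.608)/1.6733=3.3931, w=(4.0698−1.608)/1.6733=1.4712
k=1: b·v=1.4×2.121=2.9694; √(2b)=1.6733; u=(2.9694+6.002)/1.6733=5.3614, w=(2.9694−6.002)/1.6733=-1.8123
k=2: b·v=1.4×3.325=4.6550; √(2b)=1.6733; u=(4.6550+26.773)/1.6733=18.7818, w=(4.6550−26.773)/1.6733=-13.2180
k=3: b·v=1.4×(-3.7)=-5.1800; √(2b)=1.6733; u=(-5.1800+26.373)/1.6733=12.6652, w=(-5.1800−26.373)/1.6733=-18.8565
k=4: b·v=1.4×1.878=2.6292; √(2b)=1.6733; u=(2.6292+(-19.751))/1.6733=-10.2322, w=(2.6292−(-19.751))/1.6733=13.3747

0: u=3.3931 w=1.4712
1: u=5.3614 w=-1.8123
2: u=18.7818 w=-13.2180
3: u=12.6652 w=-18.8565
4: u=-10.2322 w=13.3747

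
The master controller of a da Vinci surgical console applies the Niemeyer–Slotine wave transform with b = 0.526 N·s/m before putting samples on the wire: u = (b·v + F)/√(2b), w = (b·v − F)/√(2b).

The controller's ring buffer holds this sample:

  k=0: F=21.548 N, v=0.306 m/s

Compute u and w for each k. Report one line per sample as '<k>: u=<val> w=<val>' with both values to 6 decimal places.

k=0: b·v=0.526×0.306=0.160956; √(2b)=1.025671; u=(0.160956+21.548)/1.025671=21.165624, w=(0.160956−21.548)/1.025671=-20.851768

0: u=21.165624 w=-20.851768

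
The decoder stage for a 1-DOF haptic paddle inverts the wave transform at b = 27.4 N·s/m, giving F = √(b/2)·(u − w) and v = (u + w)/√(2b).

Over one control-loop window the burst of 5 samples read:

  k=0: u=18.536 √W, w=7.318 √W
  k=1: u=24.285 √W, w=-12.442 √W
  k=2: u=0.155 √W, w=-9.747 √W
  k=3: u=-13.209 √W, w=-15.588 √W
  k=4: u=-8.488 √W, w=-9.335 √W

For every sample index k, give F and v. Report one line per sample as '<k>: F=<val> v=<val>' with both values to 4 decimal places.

k=0: u−w=11.2180, u+w=25.8540; √(b/2)=3.7014, √(2b)=7.4027; F=3.7014×11.218=41.5218, v=25.8540/7.4027=3.4925
k=1: u−w=36.7270, u+w=11.8430; √(b/2)=3.7014, √(2b)=7.4027; F=3.7014×36.727=135.9395, v=11.8430/7.4027=1.5998
k=2: u−w=9.9020, u+w=-9.5920; √(b/2)=3.7014, √(2b)=7.4027; F=3.7014×9.902=36.6508, v=-9.5920/7.4027=-1.2957
k=3: u−w=2.3790, u+w=-28.7970; √(b/2)=3.7014, √(2b)=7.4027; F=3.7014×2.379=8.8055, v=-28.7970/7.4027=-3.8901
k=4: u−w=0.8470, u+w=-17.8230; √(b/2)=3.7014, √(2b)=7.4027; F=3.7014×0.847=3.1350, v=-17.8230/7.4027=-2.4076

0: F=41.5218 v=3.4925
1: F=135.9395 v=1.5998
2: F=36.6508 v=-1.2957
3: F=8.8055 v=-3.8901
4: F=3.1350 v=-2.4076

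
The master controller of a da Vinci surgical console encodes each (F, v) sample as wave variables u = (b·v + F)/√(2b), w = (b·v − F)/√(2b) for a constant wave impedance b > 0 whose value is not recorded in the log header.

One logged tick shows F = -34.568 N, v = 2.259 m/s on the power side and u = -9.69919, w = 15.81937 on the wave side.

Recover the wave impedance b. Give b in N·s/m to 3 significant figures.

b = 3.67 N·s/m

u + w = 6.12018;  u + w = √(2b)·v, so √(2b) = 6.12018/2.259 = 2.70924.
b = (√(2b))²/2 = 7.34000/2 = 3.67000.
(Check via u − w = 2F/√(2b): u − w = -25.51856, 2F/√(2b) = -25.51857.)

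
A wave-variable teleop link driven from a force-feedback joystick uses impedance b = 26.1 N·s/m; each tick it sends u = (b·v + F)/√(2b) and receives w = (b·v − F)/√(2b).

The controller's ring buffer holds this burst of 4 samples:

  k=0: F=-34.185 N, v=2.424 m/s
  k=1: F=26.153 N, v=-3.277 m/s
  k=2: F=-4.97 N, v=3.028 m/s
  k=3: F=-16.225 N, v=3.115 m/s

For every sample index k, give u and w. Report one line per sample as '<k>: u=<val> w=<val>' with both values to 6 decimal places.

k=0: b·v=26.1×2.424=63.266400; √(2b)=7.224957; u=(63.266400+(-34.185))/7.224957=4.025131, w=(63.266400−(-34.185))/7.224957=13.488164
k=1: b·v=26.1×(-3.277)=-85.529700; √(2b)=7.224957; u=(-85.529700+26.153)/7.224957=-8.218278, w=(-85.529700−26.153)/7.224957=-15.457906
k=2: b·v=26.1×3.028=79.030800; √(2b)=7.224957; u=(79.030800+(-4.97))/7.224957=10.250691, w=(79.030800−(-4.97))/7.224957=11.626478
k=3: b·v=26.1×3.115=81.301500; √(2b)=7.224957; u=(81.301500+(-16.225))/7.224957=9.007182, w=(81.301500−(-16.225))/7.224957=13.498558

0: u=4.025131 w=13.488164
1: u=-8.218278 w=-15.457906
2: u=10.250691 w=11.626478
3: u=9.007182 w=13.498558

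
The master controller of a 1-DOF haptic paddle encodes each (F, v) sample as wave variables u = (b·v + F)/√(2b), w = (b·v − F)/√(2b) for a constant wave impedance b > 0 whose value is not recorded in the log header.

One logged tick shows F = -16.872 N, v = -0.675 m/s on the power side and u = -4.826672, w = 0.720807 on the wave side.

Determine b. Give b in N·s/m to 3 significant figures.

u + w = -4.105865;  u + w = √(2b)·v, so √(2b) = -4.105865/(-0.675) = 6.082763.
b = (√(2b))²/2 = 37.000005/2 = 18.500003.
(Check via u − w = 2F/√(2b): u − w = -5.547479, 2F/√(2b) = -5.547479.)

b = 18.5 N·s/m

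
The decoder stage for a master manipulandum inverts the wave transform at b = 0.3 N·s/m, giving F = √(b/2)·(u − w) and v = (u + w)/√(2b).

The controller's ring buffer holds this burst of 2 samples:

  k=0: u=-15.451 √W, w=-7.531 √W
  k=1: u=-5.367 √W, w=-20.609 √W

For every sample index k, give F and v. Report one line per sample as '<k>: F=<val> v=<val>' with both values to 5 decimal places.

k=0: u−w=-7.92000, u+w=-22.98200; √(b/2)=0.38730, √(2b)=0.77460; F=0.38730×(-7.92)=-3.06740, v=-22.98200/0.77460=-29.66963
k=1: u−w=15.24200, u+w=-25.97600; √(b/2)=0.38730, √(2b)=0.77460; F=0.38730×15.242=5.90320, v=-25.97600/0.77460=-33.53487

0: F=-3.06740 v=-29.66963
1: F=5.90320 v=-33.53487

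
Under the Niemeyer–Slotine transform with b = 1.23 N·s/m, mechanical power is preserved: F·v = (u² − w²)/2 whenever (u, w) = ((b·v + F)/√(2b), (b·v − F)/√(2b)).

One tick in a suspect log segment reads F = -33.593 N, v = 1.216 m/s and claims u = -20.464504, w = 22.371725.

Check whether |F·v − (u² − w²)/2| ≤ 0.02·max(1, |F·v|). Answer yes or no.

F·v = (-33.593)×1.216 = -40.849088 W.
(u² − w²)/2 = (418.795924 − 500.494079)/2 = -40.849078 W.
|Δ| = 0.000010;  2% of max(1, |F·v|) = 0.816982.

yes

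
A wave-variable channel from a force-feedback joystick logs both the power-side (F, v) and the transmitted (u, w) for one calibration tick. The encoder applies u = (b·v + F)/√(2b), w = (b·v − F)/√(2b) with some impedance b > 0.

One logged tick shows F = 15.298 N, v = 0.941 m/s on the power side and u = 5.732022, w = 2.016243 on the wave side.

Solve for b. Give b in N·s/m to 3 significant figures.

u + w = 7.748265;  u + w = √(2b)·v, so √(2b) = 7.748265/0.941 = 8.234075.
b = (√(2b))²/2 = 67.799999/2 = 33.899999.
(Check via u − w = 2F/√(2b): u − w = 3.715779, 2F/√(2b) = 3.715778.)

b = 33.9 N·s/m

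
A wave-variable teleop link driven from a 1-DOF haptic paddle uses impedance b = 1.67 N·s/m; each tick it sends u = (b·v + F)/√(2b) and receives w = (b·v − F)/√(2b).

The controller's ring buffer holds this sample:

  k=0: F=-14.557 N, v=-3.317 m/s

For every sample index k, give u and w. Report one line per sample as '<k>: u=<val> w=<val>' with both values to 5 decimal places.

0: u=-10.99626 w=4.93422

k=0: b·v=1.67×(-3.317)=-5.53939; √(2b)=1.82757; u=(-5.53939+(-14.557))/1.82757=-10.99626, w=(-5.53939−(-14.557))/1.82757=4.93422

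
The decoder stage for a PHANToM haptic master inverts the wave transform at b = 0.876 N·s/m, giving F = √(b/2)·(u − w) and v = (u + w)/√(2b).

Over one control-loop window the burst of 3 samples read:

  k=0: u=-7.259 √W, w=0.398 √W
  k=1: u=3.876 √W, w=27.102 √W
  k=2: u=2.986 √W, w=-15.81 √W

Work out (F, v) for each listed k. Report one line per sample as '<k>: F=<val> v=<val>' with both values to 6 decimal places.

k=0: u−w=-7.657000, u+w=-6.861000; √(b/2)=0.661816, √(2b)=1.323631; F=0.661816×(-7.657)=-5.067523, v=-6.861000/1.323631=-5.183467
k=1: u−w=-23.226000, u+w=30.978000; √(b/2)=0.661816, √(2b)=1.323631; F=0.661816×(-23.226)=-15.371331, v=30.978000/1.323631=23.403797
k=2: u−w=18.796000, u+w=-12.824000; √(b/2)=0.661816, √(2b)=1.323631; F=0.661816×18.796=12.439488, v=-12.824000/1.323631=-9.688498

0: F=-5.067523 v=-5.183467
1: F=-15.371331 v=23.403797
2: F=12.439488 v=-9.688498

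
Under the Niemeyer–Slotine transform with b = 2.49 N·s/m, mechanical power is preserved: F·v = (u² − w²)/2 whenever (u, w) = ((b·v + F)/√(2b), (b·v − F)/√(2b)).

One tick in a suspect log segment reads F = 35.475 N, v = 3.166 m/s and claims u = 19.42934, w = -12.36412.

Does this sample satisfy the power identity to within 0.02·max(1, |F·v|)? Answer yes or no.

yes

F·v = 35.475×3.166 = 112.3139 W.
(u² − w²)/2 = (377.4993 − 152.8715)/2 = 112.3139 W.
|Δ| = 0.0000;  2% of max(1, |F·v|) = 2.2463.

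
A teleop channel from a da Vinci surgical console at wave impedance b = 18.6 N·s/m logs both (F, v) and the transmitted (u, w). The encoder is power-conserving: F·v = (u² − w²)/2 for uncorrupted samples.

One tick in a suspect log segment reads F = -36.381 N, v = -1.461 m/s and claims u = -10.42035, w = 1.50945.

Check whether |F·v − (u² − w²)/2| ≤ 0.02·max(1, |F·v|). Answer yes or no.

F·v = (-36.381)×(-1.461) = 53.1526 W.
(u² − w²)/2 = (108.5837 − 2.2784)/2 = 53.1526 W.
|Δ| = 0.0000;  2% of max(1, |F·v|) = 1.0631.

yes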